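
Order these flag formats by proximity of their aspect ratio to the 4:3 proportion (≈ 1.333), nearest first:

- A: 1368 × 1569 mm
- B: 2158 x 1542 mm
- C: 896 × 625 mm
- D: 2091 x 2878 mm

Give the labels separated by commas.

A: 1569/1368 ≈ 1.147 → |1.147 − 1.333| = 0.186
B: 2158/1542 ≈ 1.399 → |1.399 − 1.333| = 0.066
C: 896/625 ≈ 1.434 → |1.434 − 1.333| = 0.101
D: 2878/2091 ≈ 1.376 → |1.376 − 1.333| = 0.043

D, B, C, A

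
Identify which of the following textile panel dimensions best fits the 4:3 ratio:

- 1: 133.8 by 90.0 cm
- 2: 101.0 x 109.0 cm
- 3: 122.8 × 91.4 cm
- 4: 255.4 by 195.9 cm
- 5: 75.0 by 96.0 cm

3

Target 4:3 ≈ 1.333.
1: 1.487 (Δ0.154)  2: 1.079 (Δ0.254)  3: 1.344 (Δ0.011)  4: 1.304 (Δ0.029)  5: 1.280 (Δ0.053)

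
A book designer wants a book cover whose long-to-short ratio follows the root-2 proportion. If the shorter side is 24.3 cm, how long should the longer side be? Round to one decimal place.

34.4 cm

root-2 ≈ 1.41421.
Longer side = 24.3 × 1.41421 ≈ 34.365 → 34.4 cm.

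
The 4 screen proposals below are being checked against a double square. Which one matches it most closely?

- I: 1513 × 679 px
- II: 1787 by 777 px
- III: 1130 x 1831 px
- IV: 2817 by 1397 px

IV

Ratios (long/short): I ≈ 2.228; II ≈ 2.300; III ≈ 1.620; IV ≈ 2.016.
2:1 ≈ 2.000; option IV is nearest (Δ 0.016).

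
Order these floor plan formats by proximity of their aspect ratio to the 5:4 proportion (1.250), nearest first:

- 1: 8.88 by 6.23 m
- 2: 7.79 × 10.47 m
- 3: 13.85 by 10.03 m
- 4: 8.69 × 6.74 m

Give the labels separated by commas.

1: 8.88/6.23 ≈ 1.425 → |1.425 − 1.250| = 0.175
2: 10.47/7.79 ≈ 1.344 → |1.344 − 1.250| = 0.094
3: 13.85/10.03 ≈ 1.381 → |1.381 − 1.250| = 0.131
4: 8.69/6.74 ≈ 1.289 → |1.289 − 1.250| = 0.039

4, 2, 3, 1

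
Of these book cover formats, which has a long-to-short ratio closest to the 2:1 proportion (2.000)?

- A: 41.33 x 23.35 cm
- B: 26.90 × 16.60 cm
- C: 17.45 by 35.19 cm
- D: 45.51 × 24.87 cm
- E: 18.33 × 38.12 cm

C

Ratios (long/short): A ≈ 1.770; B ≈ 1.620; C ≈ 2.017; D ≈ 1.830; E ≈ 2.080.
2:1 ≈ 2.000; option C is nearest (Δ 0.017).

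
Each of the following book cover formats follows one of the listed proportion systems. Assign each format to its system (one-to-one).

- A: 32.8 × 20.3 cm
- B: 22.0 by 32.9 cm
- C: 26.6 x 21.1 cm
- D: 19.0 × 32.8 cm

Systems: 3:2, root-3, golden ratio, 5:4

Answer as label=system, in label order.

A=golden ratio, B=3:2, C=5:4, D=root-3

A = 32.8/20.3 ≈ 1.616 → golden ratio (1.618)
B = 32.9/22.0 ≈ 1.495 → 3:2 (1.500)
C = 26.6/21.1 ≈ 1.261 → 5:4 (1.250)
D = 32.8/19.0 ≈ 1.726 → root-3 (1.732)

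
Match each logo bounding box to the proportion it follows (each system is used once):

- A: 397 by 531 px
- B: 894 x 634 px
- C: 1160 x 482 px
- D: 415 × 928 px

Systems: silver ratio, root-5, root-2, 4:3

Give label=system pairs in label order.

A=4:3, B=root-2, C=silver ratio, D=root-5

A = 531/397 ≈ 1.338 → 4:3 (1.333)
B = 894/634 ≈ 1.410 → root-2 (1.414)
C = 1160/482 ≈ 2.407 → silver ratio (2.414)
D = 928/415 ≈ 2.236 → root-5 (2.236)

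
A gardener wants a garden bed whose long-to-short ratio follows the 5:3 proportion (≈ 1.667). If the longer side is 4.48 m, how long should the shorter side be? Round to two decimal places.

2.69 m

5:3 ≈ 1.66667.
Shorter side = 4.48 ÷ 1.66667 ≈ 2.6880 → 2.69 m.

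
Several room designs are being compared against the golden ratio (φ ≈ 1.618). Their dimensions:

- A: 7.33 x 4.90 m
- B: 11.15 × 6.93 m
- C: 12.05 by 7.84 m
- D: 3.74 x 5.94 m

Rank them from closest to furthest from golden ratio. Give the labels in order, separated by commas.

B, D, C, A

A: 7.33/4.90 ≈ 1.496 → |1.496 − 1.618| = 0.122
B: 11.15/6.93 ≈ 1.609 → |1.609 − 1.618| = 0.009
C: 12.05/7.84 ≈ 1.537 → |1.537 − 1.618| = 0.081
D: 5.94/3.74 ≈ 1.588 → |1.588 − 1.618| = 0.030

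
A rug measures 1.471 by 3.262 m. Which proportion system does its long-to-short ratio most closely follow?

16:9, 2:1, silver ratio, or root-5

root-5

3.262/1.471 ≈ 2.218. Nearest candidates are root-5 (2.236, off by 0.018) and silver ratio (2.414, off by 0.196).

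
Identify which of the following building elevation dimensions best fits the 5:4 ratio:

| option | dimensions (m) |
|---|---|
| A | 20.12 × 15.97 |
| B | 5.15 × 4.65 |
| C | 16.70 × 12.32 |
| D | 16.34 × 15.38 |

Ratios (long/short): A ≈ 1.260; B ≈ 1.108; C ≈ 1.356; D ≈ 1.062.
5:4 ≈ 1.250; option A is nearest (Δ 0.010).

A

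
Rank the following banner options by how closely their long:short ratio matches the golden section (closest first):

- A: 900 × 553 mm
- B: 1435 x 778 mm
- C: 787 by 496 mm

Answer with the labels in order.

A, C, B

Ratios: A = 900 / 553 ≈ 1.627; B = 1435 / 778 ≈ 1.844; C = 787 / 496 ≈ 1.587.
|Δ from 1.618|: A 0.009; B 0.226; C 0.031.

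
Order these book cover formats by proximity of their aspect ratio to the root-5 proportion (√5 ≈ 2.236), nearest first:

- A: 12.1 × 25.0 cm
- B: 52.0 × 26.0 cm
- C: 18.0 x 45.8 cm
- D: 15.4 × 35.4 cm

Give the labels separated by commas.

Ratios: A = 25.0 / 12.1 ≈ 2.066; B = 52.0 / 26.0 ≈ 2.000; C = 45.8 / 18.0 ≈ 2.544; D = 35.4 / 15.4 ≈ 2.299.
|Δ from 2.236|: A 0.170; B 0.236; C 0.308; D 0.063.

D, A, B, C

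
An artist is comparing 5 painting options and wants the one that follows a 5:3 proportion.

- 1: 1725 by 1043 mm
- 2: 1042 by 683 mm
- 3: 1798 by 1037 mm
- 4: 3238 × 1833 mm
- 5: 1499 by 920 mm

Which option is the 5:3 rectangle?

1

Ratios (long/short): 1 ≈ 1.654; 2 ≈ 1.526; 3 ≈ 1.734; 4 ≈ 1.767; 5 ≈ 1.629.
5:3 ≈ 1.667; option 1 is nearest (Δ 0.013).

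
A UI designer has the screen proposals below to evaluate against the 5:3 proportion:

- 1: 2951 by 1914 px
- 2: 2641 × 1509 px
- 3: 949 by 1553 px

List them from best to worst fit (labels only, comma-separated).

3, 2, 1

Ratios: 1 = 2951 / 1914 ≈ 1.542; 2 = 2641 / 1509 ≈ 1.750; 3 = 1553 / 949 ≈ 1.636.
|Δ from 1.667|: 1 0.125; 2 0.083; 3 0.031.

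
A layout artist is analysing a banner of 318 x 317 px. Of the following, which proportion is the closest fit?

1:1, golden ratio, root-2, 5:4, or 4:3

Ratio = 318 / 317 ≈ 1.003.
Distances: 1:1 1.000 (Δ 0.003); golden ratio 1.618 (Δ 0.615); root-2 1.414 (Δ 0.411); 5:4 1.250 (Δ 0.247); 4:3 1.333 (Δ 0.330).

1:1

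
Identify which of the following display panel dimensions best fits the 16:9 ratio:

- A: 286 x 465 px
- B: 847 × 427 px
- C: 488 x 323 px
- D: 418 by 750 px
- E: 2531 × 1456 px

Ratios (long/short): A ≈ 1.626; B ≈ 1.984; C ≈ 1.511; D ≈ 1.794; E ≈ 1.738.
16:9 ≈ 1.778; option D is nearest (Δ 0.016).

D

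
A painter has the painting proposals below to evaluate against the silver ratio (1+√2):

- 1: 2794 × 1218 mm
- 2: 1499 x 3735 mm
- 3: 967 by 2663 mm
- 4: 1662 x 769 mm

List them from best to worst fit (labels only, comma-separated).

Ratios: 1 = 2794 / 1218 ≈ 2.294; 2 = 3735 / 1499 ≈ 2.492; 3 = 2663 / 967 ≈ 2.754; 4 = 1662 / 769 ≈ 2.161.
|Δ from 2.414|: 1 0.120; 2 0.078; 3 0.340; 4 0.253.

2, 1, 4, 3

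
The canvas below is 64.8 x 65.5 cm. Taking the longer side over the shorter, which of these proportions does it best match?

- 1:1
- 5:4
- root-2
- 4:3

Ratio = 65.5 / 64.8 ≈ 1.011.
Distances: 1:1 1.000 (Δ 0.011); 5:4 1.250 (Δ 0.239); root-2 1.414 (Δ 0.403); 4:3 1.333 (Δ 0.322).

1:1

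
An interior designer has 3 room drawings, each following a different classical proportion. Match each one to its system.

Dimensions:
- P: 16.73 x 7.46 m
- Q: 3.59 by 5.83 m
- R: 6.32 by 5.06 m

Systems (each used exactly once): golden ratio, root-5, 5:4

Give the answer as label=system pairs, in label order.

P = 16.73/7.46 ≈ 2.243 → root-5 (2.236)
Q = 5.83/3.59 ≈ 1.624 → golden ratio (1.618)
R = 6.32/5.06 ≈ 1.249 → 5:4 (1.250)

P=root-5, Q=golden ratio, R=5:4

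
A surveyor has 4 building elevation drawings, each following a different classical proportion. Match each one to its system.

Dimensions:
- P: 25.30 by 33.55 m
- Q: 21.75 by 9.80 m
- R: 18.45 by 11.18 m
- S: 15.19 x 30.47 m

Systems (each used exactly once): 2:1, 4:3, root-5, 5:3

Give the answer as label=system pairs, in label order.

P=4:3, Q=root-5, R=5:3, S=2:1

P = 33.55/25.30 ≈ 1.326 → 4:3 (1.333)
Q = 21.75/9.80 ≈ 2.219 → root-5 (2.236)
R = 18.45/11.18 ≈ 1.650 → 5:3 (1.667)
S = 30.47/15.19 ≈ 2.006 → 2:1 (2.000)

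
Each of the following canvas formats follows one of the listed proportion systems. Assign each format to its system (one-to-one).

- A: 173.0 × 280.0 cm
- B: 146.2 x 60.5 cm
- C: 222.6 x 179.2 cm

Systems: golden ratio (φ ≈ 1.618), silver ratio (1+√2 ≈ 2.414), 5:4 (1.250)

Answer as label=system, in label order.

A=golden ratio, B=silver ratio, C=5:4

A = 280.0/173.0 ≈ 1.618 → golden ratio (1.618)
B = 146.2/60.5 ≈ 2.417 → silver ratio (2.414)
C = 222.6/179.2 ≈ 1.242 → 5:4 (1.250)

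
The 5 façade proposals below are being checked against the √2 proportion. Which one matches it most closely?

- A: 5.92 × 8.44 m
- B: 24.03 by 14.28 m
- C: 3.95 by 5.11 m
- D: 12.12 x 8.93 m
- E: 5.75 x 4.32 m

A

Target root-2 ≈ 1.414.
A: 1.426 (Δ0.012)  B: 1.683 (Δ0.269)  C: 1.294 (Δ0.120)  D: 1.357 (Δ0.057)  E: 1.331 (Δ0.083)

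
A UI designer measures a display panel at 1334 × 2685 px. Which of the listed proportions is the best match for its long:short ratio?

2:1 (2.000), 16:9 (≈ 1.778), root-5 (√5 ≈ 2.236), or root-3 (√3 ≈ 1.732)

2685/1334 ≈ 2.013. Nearest candidates are 2:1 (2.000, off by 0.013) and root-5 (2.236, off by 0.223).

2:1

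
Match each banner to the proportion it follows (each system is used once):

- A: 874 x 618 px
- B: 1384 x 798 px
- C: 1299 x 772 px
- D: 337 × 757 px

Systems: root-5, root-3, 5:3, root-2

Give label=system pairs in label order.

A=root-2, B=root-3, C=5:3, D=root-5

Ratios: A ≈ 1.414; B ≈ 1.734; C ≈ 1.683; D ≈ 2.246.
Targets: root-5 ≈ 2.236; root-3 ≈ 1.732; 5:3 ≈ 1.667; root-2 ≈ 1.414.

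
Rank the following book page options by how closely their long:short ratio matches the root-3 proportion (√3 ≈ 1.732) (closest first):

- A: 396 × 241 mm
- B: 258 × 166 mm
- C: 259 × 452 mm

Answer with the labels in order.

C, A, B

A: 396/241 ≈ 1.643 → |1.643 − 1.732| = 0.089
B: 258/166 ≈ 1.554 → |1.554 − 1.732| = 0.178
C: 452/259 ≈ 1.745 → |1.745 − 1.732| = 0.013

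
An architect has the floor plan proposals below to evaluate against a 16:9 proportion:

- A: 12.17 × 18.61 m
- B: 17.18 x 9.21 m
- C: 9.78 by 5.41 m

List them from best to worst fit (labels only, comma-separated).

A: 18.61/12.17 ≈ 1.529 → |1.529 − 1.778| = 0.249
B: 17.18/9.21 ≈ 1.865 → |1.865 − 1.778| = 0.087
C: 9.78/5.41 ≈ 1.808 → |1.808 − 1.778| = 0.030

C, B, A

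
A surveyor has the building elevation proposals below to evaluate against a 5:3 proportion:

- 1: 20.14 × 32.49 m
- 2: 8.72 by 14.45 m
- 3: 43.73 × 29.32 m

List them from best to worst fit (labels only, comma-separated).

1: 32.49/20.14 ≈ 1.613 → |1.613 − 1.667| = 0.054
2: 14.45/8.72 ≈ 1.657 → |1.657 − 1.667| = 0.010
3: 43.73/29.32 ≈ 1.491 → |1.491 − 1.667| = 0.176

2, 1, 3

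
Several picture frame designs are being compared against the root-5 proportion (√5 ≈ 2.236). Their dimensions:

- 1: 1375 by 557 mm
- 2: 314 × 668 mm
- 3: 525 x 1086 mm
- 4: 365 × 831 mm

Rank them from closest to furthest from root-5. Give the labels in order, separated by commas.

4, 2, 3, 1

1: 1375/557 ≈ 2.469 → |2.469 − 2.236| = 0.233
2: 668/314 ≈ 2.127 → |2.127 − 2.236| = 0.109
3: 1086/525 ≈ 2.069 → |2.069 − 2.236| = 0.167
4: 831/365 ≈ 2.277 → |2.277 − 2.236| = 0.041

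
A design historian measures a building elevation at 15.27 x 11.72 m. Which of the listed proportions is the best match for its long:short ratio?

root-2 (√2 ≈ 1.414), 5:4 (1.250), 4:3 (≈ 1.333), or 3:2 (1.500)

Ratio = 15.27 / 11.72 ≈ 1.303.
Distances: root-2 1.414 (Δ 0.111); 5:4 1.250 (Δ 0.053); 4:3 1.333 (Δ 0.030); 3:2 1.500 (Δ 0.197).

4:3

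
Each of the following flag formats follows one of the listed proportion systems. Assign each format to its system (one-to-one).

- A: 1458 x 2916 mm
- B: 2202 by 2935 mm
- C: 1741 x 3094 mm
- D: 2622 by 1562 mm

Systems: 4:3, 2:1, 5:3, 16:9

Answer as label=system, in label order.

A=2:1, B=4:3, C=16:9, D=5:3

Ratios: A ≈ 2.000; B ≈ 1.333; C ≈ 1.777; D ≈ 1.679.
Targets: 4:3 ≈ 1.333; 2:1 ≈ 2.000; 5:3 ≈ 1.667; 16:9 ≈ 1.778.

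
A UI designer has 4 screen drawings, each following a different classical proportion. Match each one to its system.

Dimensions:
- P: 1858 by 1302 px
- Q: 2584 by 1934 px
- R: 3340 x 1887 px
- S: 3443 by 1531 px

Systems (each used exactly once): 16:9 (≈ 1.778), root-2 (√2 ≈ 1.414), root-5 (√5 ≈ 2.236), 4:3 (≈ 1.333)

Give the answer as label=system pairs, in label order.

P=root-2, Q=4:3, R=16:9, S=root-5

Ratios: P ≈ 1.427; Q ≈ 1.336; R ≈ 1.770; S ≈ 2.249.
Targets: 16:9 ≈ 1.778; root-2 ≈ 1.414; root-5 ≈ 2.236; 4:3 ≈ 1.333.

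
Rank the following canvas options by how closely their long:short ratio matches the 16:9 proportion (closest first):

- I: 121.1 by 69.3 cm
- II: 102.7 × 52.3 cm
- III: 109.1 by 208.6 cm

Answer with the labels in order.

Ratios: I = 121.1 / 69.3 ≈ 1.747; II = 102.7 / 52.3 ≈ 1.964; III = 208.6 / 109.1 ≈ 1.912.
|Δ from 1.778|: I 0.031; II 0.186; III 0.134.

I, III, II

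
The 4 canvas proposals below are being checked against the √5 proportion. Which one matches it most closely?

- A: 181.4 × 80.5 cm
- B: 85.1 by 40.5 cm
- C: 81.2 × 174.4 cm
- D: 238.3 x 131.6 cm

Ratios (long/short): A ≈ 2.253; B ≈ 2.101; C ≈ 2.148; D ≈ 1.811.
root-5 ≈ 2.236; option A is nearest (Δ 0.017).

A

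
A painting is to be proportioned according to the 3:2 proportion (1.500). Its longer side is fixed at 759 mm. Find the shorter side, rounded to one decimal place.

3:2 = 1.50000.
Shorter side = 759 ÷ 1.50000 ≈ 506.000 → 506.0 mm.

506.0 mm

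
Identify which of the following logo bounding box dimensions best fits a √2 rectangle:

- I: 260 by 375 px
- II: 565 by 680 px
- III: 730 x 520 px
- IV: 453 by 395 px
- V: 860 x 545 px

III

Target root-2 ≈ 1.414.
I: 1.442 (Δ0.028)  II: 1.204 (Δ0.210)  III: 1.404 (Δ0.010)  IV: 1.147 (Δ0.267)  V: 1.578 (Δ0.164)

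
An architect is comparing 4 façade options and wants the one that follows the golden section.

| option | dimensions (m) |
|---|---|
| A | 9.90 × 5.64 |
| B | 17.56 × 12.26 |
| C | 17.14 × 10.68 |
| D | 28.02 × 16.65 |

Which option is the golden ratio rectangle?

Ratios (long/short): A ≈ 1.755; B ≈ 1.432; C ≈ 1.605; D ≈ 1.683.
golden ratio ≈ 1.618; option C is nearest (Δ 0.013).

C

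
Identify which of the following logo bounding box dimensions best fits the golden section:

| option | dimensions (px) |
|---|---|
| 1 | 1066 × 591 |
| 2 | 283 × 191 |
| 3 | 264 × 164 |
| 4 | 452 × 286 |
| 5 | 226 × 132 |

3

Target golden ratio ≈ 1.618.
1: 1.804 (Δ0.186)  2: 1.482 (Δ0.136)  3: 1.610 (Δ0.008)  4: 1.580 (Δ0.038)  5: 1.712 (Δ0.094)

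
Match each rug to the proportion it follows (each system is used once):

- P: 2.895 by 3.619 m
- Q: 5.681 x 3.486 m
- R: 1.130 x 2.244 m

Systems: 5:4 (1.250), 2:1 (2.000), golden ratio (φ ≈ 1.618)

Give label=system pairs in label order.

P=5:4, Q=golden ratio, R=2:1

P = 3.619/2.895 ≈ 1.250 → 5:4 (1.250)
Q = 5.681/3.486 ≈ 1.630 → golden ratio (1.618)
R = 2.244/1.130 ≈ 1.986 → 2:1 (2.000)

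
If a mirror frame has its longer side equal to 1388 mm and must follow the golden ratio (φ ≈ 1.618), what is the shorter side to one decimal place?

golden ratio ≈ 1.61803.
Shorter side = 1388 ÷ 1.61803 ≈ 857.833 → 857.8 mm.

857.8 mm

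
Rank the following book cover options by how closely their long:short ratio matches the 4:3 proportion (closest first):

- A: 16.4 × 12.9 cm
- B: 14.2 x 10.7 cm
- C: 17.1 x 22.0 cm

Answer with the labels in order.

B, C, A

A: 16.4/12.9 ≈ 1.271 → |1.271 − 1.333| = 0.062
B: 14.2/10.7 ≈ 1.327 → |1.327 − 1.333| = 0.006
C: 22.0/17.1 ≈ 1.287 → |1.287 − 1.333| = 0.046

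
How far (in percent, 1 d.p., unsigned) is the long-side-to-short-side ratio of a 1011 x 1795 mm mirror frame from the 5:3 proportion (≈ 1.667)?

6.5%

Ratio = 1795 / 1011 ≈ 1.7755.
Ideal 5:3 ≈ 1.6667. |1.7755 − 1.6667| / 1.6667 ≈ 6.53% → 6.5%.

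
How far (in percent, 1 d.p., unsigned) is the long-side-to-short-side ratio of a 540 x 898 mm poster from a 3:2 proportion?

10.9%

Ratio = 898 / 540 ≈ 1.6630.
Ideal 3:2 = 1.5000. |1.6630 − 1.5000| / 1.5000 ≈ 10.87% → 10.9%.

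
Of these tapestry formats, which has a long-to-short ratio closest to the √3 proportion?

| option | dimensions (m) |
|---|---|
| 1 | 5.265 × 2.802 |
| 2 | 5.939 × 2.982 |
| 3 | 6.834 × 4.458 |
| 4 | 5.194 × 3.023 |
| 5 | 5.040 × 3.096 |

4

Target root-3 ≈ 1.732.
1: 1.879 (Δ0.147)  2: 1.992 (Δ0.260)  3: 1.533 (Δ0.199)  4: 1.718 (Δ0.014)  5: 1.628 (Δ0.104)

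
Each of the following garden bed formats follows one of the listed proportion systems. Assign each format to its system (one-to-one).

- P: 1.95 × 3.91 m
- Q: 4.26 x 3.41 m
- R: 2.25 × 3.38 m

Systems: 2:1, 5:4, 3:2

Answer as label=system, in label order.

P = 3.91/1.95 ≈ 2.005 → 2:1 (2.000)
Q = 4.26/3.41 ≈ 1.249 → 5:4 (1.250)
R = 3.38/2.25 ≈ 1.502 → 3:2 (1.500)

P=2:1, Q=5:4, R=3:2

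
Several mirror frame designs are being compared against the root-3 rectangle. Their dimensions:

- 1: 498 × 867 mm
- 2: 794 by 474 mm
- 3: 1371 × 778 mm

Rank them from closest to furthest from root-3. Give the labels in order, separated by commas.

Ratios: 1 = 867 / 498 ≈ 1.741; 2 = 794 / 474 ≈ 1.675; 3 = 1371 / 778 ≈ 1.762.
|Δ from 1.732|: 1 0.009; 2 0.057; 3 0.030.

1, 3, 2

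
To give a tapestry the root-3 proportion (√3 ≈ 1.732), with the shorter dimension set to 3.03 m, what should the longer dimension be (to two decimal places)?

5.25 m

root-3 ≈ 1.73205.
Longer side = 3.03 × 1.73205 ≈ 5.2481 → 5.25 m.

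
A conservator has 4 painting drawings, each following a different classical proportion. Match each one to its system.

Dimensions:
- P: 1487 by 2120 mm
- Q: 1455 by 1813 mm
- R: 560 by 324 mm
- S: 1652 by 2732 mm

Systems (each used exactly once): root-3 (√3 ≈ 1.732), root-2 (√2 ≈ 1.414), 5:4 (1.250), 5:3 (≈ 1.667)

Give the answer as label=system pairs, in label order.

P=root-2, Q=5:4, R=root-3, S=5:3

P = 2120/1487 ≈ 1.426 → root-2 (1.414)
Q = 1813/1455 ≈ 1.246 → 5:4 (1.250)
R = 560/324 ≈ 1.728 → root-3 (1.732)
S = 2732/1652 ≈ 1.654 → 5:3 (1.667)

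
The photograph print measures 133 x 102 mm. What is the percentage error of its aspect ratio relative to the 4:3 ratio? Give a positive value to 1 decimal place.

2.2%

Ratio = 133 / 102 ≈ 1.3039.
Ideal 4:3 ≈ 1.3333. |1.3039 − 1.3333| / 1.3333 ≈ 2.21% → 2.2%.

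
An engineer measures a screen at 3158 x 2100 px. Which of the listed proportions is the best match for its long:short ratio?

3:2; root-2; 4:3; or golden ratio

3:2

3158/2100 ≈ 1.504. Nearest candidates are 3:2 (1.500, off by 0.004) and root-2 (1.414, off by 0.090).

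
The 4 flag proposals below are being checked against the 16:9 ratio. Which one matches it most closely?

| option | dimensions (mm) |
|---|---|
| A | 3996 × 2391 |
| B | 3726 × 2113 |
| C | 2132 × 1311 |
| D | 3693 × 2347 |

B

Ratios (long/short): A ≈ 1.671; B ≈ 1.763; C ≈ 1.626; D ≈ 1.573.
16:9 ≈ 1.778; option B is nearest (Δ 0.015).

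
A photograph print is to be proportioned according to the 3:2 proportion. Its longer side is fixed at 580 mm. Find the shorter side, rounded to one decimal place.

3:2 = 1.50000.
Shorter side = 580 ÷ 1.50000 ≈ 386.667 → 386.7 mm.

386.7 mm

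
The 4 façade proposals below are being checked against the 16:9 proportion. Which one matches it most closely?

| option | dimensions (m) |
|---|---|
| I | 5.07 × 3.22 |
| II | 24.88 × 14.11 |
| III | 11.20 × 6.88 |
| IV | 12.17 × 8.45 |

II

Ratios (long/short): I ≈ 1.575; II ≈ 1.763; III ≈ 1.628; IV ≈ 1.440.
16:9 ≈ 1.778; option II is nearest (Δ 0.015).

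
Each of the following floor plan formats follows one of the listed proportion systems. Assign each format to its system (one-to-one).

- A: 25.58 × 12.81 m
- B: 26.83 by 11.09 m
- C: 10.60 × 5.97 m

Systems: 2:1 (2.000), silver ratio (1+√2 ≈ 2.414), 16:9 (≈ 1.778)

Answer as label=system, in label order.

Ratios: A ≈ 1.997; B ≈ 2.419; C ≈ 1.776.
Targets: 2:1 ≈ 2.000; silver ratio ≈ 2.414; 16:9 ≈ 1.778.

A=2:1, B=silver ratio, C=16:9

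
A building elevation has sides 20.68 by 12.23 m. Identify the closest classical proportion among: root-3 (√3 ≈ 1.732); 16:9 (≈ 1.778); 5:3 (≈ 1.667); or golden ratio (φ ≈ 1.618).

Ratio = 20.68 / 12.23 ≈ 1.691.
Distances: root-3 1.732 (Δ 0.041); 16:9 1.778 (Δ 0.087); 5:3 1.667 (Δ 0.024); golden ratio 1.618 (Δ 0.073).

5:3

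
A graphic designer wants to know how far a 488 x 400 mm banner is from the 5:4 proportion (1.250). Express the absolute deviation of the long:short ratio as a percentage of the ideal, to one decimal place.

2.4%

Ratio = 488 / 400 ≈ 1.2200.
Ideal 5:4 = 1.2500. |1.2200 − 1.2500| / 1.2500 ≈ 2.40% → 2.4%.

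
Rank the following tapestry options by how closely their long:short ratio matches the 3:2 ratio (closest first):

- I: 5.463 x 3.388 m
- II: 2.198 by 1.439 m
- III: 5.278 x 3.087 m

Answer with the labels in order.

Ratios: I = 5.463 / 3.388 ≈ 1.612; II = 2.198 / 1.439 ≈ 1.527; III = 5.278 / 3.087 ≈ 1.710.
|Δ from 1.500|: I 0.112; II 0.027; III 0.210.

II, I, III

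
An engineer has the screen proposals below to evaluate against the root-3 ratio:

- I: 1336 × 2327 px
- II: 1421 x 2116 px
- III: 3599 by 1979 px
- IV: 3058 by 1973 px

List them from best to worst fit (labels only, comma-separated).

I, III, IV, II

Ratios: I = 2327 / 1336 ≈ 1.742; II = 2116 / 1421 ≈ 1.489; III = 3599 / 1979 ≈ 1.819; IV = 3058 / 1973 ≈ 1.550.
|Δ from 1.732|: I 0.010; II 0.243; III 0.087; IV 0.182.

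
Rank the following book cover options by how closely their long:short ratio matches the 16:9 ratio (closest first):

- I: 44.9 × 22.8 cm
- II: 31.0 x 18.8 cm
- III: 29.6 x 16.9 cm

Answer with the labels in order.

I: 44.9/22.8 ≈ 1.969 → |1.969 − 1.778| = 0.191
II: 31.0/18.8 ≈ 1.649 → |1.649 − 1.778| = 0.129
III: 29.6/16.9 ≈ 1.751 → |1.751 − 1.778| = 0.027

III, II, I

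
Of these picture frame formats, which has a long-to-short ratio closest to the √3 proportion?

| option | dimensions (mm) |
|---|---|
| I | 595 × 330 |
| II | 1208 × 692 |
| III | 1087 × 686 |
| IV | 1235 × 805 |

II

Ratios (long/short): I ≈ 1.803; II ≈ 1.746; III ≈ 1.585; IV ≈ 1.534.
root-3 ≈ 1.732; option II is nearest (Δ 0.014).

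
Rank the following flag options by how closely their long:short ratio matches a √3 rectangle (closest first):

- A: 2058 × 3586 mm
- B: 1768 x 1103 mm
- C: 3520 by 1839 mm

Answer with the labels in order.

A: 3586/2058 ≈ 1.742 → |1.742 − 1.732| = 0.010
B: 1768/1103 ≈ 1.603 → |1.603 − 1.732| = 0.129
C: 3520/1839 ≈ 1.914 → |1.914 − 1.732| = 0.182

A, B, C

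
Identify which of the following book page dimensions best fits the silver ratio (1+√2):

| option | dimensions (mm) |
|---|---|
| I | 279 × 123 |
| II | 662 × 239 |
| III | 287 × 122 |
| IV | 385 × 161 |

Target silver ratio ≈ 2.414.
I: 2.268 (Δ0.146)  II: 2.770 (Δ0.356)  III: 2.352 (Δ0.062)  IV: 2.391 (Δ0.023)

IV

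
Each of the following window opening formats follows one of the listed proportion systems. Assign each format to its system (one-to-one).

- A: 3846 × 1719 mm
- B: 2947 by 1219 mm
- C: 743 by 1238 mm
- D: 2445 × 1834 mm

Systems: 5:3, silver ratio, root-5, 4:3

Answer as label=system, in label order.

A=root-5, B=silver ratio, C=5:3, D=4:3

A = 3846/1719 ≈ 2.237 → root-5 (2.236)
B = 2947/1219 ≈ 2.418 → silver ratio (2.414)
C = 1238/743 ≈ 1.666 → 5:3 (1.667)
D = 2445/1834 ≈ 1.333 → 4:3 (1.333)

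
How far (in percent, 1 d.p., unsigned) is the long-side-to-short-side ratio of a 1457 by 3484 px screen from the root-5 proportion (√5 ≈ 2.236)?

6.9%

Ratio = 3484 / 1457 ≈ 2.3912.
Ideal root-5 ≈ 2.2361. |2.3912 − 2.2361| / 2.2361 ≈ 6.94% → 6.9%.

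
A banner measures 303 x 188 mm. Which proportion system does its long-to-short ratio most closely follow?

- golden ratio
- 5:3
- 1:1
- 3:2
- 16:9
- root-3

golden ratio

303/188 ≈ 1.612. Nearest candidates are golden ratio (1.618, off by 0.006) and 5:3 (1.667, off by 0.055).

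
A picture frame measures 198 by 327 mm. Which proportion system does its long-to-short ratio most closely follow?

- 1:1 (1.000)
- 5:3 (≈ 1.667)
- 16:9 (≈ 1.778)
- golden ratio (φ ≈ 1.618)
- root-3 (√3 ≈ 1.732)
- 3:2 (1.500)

5:3

327/198 ≈ 1.652. Nearest candidates are 5:3 (1.667, off by 0.015) and golden ratio (1.618, off by 0.034).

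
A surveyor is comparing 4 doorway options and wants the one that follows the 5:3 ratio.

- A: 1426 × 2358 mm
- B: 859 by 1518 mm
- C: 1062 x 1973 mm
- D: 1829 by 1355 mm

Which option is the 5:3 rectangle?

A

Ratios (long/short): A ≈ 1.654; B ≈ 1.767; C ≈ 1.858; D ≈ 1.350.
5:3 ≈ 1.667; option A is nearest (Δ 0.013).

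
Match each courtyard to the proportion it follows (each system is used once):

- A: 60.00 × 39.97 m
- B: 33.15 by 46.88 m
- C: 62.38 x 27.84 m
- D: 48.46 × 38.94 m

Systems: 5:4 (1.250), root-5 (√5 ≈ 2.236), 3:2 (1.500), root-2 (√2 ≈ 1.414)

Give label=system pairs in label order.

Ratios: A ≈ 1.501; B ≈ 1.414; C ≈ 2.241; D ≈ 1.244.
Targets: 5:4 ≈ 1.250; root-5 ≈ 2.236; 3:2 ≈ 1.500; root-2 ≈ 1.414.

A=3:2, B=root-2, C=root-5, D=5:4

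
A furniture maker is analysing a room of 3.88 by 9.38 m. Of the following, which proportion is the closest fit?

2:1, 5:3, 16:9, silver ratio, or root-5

Ratio = 9.38 / 3.88 ≈ 2.418.
Distances: 2:1 2.000 (Δ 0.418); 5:3 1.667 (Δ 0.751); 16:9 1.778 (Δ 0.640); silver ratio 2.414 (Δ 0.004); root-5 2.236 (Δ 0.182).

silver ratio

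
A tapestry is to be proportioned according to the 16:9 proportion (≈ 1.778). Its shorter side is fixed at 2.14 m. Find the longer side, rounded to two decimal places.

3.80 m

16:9 ≈ 1.77778.
Longer side = 2.14 × 1.77778 ≈ 3.8044 → 3.80 m.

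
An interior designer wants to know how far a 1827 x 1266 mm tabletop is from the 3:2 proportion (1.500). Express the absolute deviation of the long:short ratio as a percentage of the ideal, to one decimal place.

3.8%

Ratio = 1827 / 1266 ≈ 1.4431.
Ideal 3:2 = 1.5000. |1.4431 − 1.5000| / 1.5000 ≈ 3.79% → 3.8%.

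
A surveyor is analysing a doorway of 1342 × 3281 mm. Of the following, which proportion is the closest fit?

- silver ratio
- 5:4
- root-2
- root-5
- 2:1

3281/1342 ≈ 2.445. Nearest candidates are silver ratio (2.414, off by 0.031) and root-5 (2.236, off by 0.209).

silver ratio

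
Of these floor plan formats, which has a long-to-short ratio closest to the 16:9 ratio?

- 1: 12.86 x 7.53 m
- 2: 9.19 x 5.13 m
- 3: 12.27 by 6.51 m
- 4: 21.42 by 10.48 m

2

Target 16:9 ≈ 1.778.
1: 1.708 (Δ0.070)  2: 1.791 (Δ0.013)  3: 1.885 (Δ0.107)  4: 2.044 (Δ0.266)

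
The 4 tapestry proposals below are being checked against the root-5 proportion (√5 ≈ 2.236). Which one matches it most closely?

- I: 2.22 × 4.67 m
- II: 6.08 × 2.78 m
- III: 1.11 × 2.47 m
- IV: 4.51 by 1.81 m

III

Target root-5 ≈ 2.236.
I: 2.104 (Δ0.132)  II: 2.187 (Δ0.049)  III: 2.225 (Δ0.011)  IV: 2.492 (Δ0.256)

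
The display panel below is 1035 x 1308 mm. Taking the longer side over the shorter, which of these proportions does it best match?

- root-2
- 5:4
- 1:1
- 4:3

5:4

1308/1035 ≈ 1.264. Nearest candidates are 5:4 (1.250, off by 0.014) and 4:3 (1.333, off by 0.069).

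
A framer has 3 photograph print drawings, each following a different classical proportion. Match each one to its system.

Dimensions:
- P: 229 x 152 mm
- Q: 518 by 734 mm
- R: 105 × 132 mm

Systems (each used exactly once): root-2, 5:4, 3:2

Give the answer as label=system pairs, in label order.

Ratios: P ≈ 1.507; Q ≈ 1.417; R ≈ 1.257.
Targets: root-2 ≈ 1.414; 5:4 ≈ 1.250; 3:2 ≈ 1.500.

P=3:2, Q=root-2, R=5:4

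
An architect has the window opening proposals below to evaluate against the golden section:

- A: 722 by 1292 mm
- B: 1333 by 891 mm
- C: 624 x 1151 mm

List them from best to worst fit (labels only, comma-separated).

B, A, C

Ratios: A = 1292 / 722 ≈ 1.789; B = 1333 / 891 ≈ 1.496; C = 1151 / 624 ≈ 1.845.
|Δ from 1.618|: A 0.171; B 0.122; C 0.227.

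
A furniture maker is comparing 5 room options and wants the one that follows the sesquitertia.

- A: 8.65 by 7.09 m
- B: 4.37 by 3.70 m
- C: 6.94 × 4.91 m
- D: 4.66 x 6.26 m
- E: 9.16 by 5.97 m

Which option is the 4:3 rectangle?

Ratios (long/short): A ≈ 1.220; B ≈ 1.181; C ≈ 1.413; D ≈ 1.343; E ≈ 1.534.
4:3 ≈ 1.333; option D is nearest (Δ 0.010).

D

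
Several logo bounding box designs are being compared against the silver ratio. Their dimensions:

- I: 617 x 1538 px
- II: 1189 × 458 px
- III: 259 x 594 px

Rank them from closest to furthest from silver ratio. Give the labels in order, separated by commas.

I, III, II

I: 1538/617 ≈ 2.493 → |2.493 − 2.414| = 0.079
II: 1189/458 ≈ 2.596 → |2.596 − 2.414| = 0.182
III: 594/259 ≈ 2.293 → |2.293 − 2.414| = 0.121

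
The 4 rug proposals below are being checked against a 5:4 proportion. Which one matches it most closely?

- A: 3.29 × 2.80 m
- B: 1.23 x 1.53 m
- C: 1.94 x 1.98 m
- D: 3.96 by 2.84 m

B

Target 5:4 ≈ 1.250.
A: 1.175 (Δ0.075)  B: 1.244 (Δ0.006)  C: 1.021 (Δ0.229)  D: 1.394 (Δ0.144)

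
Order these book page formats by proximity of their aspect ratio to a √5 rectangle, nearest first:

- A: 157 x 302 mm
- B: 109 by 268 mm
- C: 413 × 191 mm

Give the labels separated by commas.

Ratios: A = 302 / 157 ≈ 1.924; B = 268 / 109 ≈ 2.459; C = 413 / 191 ≈ 2.162.
|Δ from 2.236|: A 0.312; B 0.223; C 0.074.

C, B, A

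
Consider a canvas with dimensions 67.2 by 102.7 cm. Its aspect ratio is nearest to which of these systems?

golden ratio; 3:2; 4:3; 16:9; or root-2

3:2

Ratio = 102.7 / 67.2 ≈ 1.528.
Distances: golden ratio 1.618 (Δ 0.090); 3:2 1.500 (Δ 0.028); 4:3 1.333 (Δ 0.195); 16:9 1.778 (Δ 0.250); root-2 1.414 (Δ 0.114).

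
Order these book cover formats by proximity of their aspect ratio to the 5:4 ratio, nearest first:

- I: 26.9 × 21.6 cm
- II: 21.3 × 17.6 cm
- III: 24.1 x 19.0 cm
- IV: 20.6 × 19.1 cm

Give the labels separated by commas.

I, III, II, IV

I: 26.9/21.6 ≈ 1.245 → |1.245 − 1.250| = 0.005
II: 21.3/17.6 ≈ 1.210 → |1.210 − 1.250| = 0.040
III: 24.1/19.0 ≈ 1.268 → |1.268 − 1.250| = 0.018
IV: 20.6/19.1 ≈ 1.079 → |1.079 − 1.250| = 0.171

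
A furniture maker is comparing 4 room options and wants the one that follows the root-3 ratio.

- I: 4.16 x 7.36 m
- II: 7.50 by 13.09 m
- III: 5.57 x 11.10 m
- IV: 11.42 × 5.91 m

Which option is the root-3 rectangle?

Ratios (long/short): I ≈ 1.769; II ≈ 1.745; III ≈ 1.993; IV ≈ 1.932.
root-3 ≈ 1.732; option II is nearest (Δ 0.013).

II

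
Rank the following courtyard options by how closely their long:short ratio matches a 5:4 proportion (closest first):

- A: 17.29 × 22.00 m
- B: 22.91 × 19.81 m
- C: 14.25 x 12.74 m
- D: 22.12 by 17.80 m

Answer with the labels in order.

D, A, B, C

Ratios: A = 22.00 / 17.29 ≈ 1.272; B = 22.91 / 19.81 ≈ 1.156; C = 14.25 / 12.74 ≈ 1.119; D = 22.12 / 17.80 ≈ 1.243.
|Δ from 1.250|: A 0.022; B 0.094; C 0.131; D 0.007.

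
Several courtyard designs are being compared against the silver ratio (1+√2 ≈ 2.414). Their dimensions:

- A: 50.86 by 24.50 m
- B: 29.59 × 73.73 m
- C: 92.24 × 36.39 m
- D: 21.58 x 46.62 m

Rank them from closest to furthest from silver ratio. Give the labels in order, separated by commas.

B, C, D, A

A: 50.86/24.50 ≈ 2.076 → |2.076 − 2.414| = 0.338
B: 73.73/29.59 ≈ 2.492 → |2.492 − 2.414| = 0.078
C: 92.24/36.39 ≈ 2.535 → |2.535 − 2.414| = 0.121
D: 46.62/21.58 ≈ 2.160 → |2.160 − 2.414| = 0.254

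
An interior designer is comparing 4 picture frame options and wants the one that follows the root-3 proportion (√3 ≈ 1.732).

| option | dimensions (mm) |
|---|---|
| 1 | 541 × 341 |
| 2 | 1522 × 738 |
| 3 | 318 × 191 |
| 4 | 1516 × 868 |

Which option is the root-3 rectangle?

4

Target root-3 ≈ 1.732.
1: 1.587 (Δ0.145)  2: 2.062 (Δ0.330)  3: 1.665 (Δ0.067)  4: 1.747 (Δ0.015)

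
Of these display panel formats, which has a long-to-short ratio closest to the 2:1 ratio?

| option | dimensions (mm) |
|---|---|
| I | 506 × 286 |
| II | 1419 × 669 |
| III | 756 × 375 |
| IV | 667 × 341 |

Target 2:1 ≈ 2.000.
I: 1.769 (Δ0.231)  II: 2.121 (Δ0.121)  III: 2.016 (Δ0.016)  IV: 1.956 (Δ0.044)

III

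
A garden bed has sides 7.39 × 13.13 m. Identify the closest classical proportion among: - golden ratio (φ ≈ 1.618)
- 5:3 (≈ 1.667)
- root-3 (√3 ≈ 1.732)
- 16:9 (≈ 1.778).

Ratio = 13.13 / 7.39 ≈ 1.777.
Distances: golden ratio 1.618 (Δ 0.159); 5:3 1.667 (Δ 0.110); root-3 1.732 (Δ 0.045); 16:9 1.778 (Δ 0.001).

16:9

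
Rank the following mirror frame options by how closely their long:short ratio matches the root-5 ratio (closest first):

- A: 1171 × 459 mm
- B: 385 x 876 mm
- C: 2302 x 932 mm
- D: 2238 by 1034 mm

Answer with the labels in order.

B, D, C, A

A: 1171/459 ≈ 2.551 → |2.551 − 2.236| = 0.315
B: 876/385 ≈ 2.275 → |2.275 − 2.236| = 0.039
C: 2302/932 ≈ 2.470 → |2.470 − 2.236| = 0.234
D: 2238/1034 ≈ 2.164 → |2.164 − 2.236| = 0.072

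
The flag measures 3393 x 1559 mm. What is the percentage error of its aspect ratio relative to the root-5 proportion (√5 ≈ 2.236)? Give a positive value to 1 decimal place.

2.7%

Ratio = 3393 / 1559 ≈ 2.1764.
Ideal root-5 ≈ 2.2361. |2.1764 − 2.2361| / 2.2361 ≈ 2.67% → 2.7%.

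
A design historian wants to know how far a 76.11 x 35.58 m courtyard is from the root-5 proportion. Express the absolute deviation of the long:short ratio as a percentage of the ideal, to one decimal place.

Ratio = 76.11 / 35.58 ≈ 2.1391.
Ideal root-5 ≈ 2.2361. |2.1391 − 2.2361| / 2.2361 ≈ 4.34% → 4.3%.

4.3%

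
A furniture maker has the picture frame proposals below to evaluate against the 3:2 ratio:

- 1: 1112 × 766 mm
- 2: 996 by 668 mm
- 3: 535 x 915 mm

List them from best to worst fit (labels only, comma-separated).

2, 1, 3

Ratios: 1 = 1112 / 766 ≈ 1.452; 2 = 996 / 668 ≈ 1.491; 3 = 915 / 535 ≈ 1.710.
|Δ from 1.500|: 1 0.048; 2 0.009; 3 0.210.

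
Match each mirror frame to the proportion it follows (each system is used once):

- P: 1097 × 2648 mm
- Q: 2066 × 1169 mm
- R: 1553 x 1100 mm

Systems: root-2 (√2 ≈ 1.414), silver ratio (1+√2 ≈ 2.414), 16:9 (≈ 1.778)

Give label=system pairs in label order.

P=silver ratio, Q=16:9, R=root-2

P = 2648/1097 ≈ 2.414 → silver ratio (2.414)
Q = 2066/1169 ≈ 1.767 → 16:9 (1.778)
R = 1553/1100 ≈ 1.412 → root-2 (1.414)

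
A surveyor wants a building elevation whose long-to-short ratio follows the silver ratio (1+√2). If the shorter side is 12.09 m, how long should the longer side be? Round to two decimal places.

silver ratio ≈ 2.41421.
Longer side = 12.09 × 2.41421 ≈ 29.1878 → 29.19 m.

29.19 m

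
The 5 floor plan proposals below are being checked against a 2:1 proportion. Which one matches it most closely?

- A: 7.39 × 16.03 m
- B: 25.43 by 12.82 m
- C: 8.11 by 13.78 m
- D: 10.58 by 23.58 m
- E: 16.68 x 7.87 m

B

Target 2:1 ≈ 2.000.
A: 2.169 (Δ0.169)  B: 1.984 (Δ0.016)  C: 1.699 (Δ0.301)  D: 2.229 (Δ0.229)  E: 2.119 (Δ0.119)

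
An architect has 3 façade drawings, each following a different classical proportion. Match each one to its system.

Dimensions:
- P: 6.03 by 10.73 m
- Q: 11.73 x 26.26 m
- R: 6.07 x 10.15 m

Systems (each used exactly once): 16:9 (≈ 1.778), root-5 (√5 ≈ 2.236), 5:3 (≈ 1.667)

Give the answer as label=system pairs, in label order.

P=16:9, Q=root-5, R=5:3

P = 10.73/6.03 ≈ 1.779 → 16:9 (1.778)
Q = 26.26/11.73 ≈ 2.239 → root-5 (2.236)
R = 10.15/6.07 ≈ 1.672 → 5:3 (1.667)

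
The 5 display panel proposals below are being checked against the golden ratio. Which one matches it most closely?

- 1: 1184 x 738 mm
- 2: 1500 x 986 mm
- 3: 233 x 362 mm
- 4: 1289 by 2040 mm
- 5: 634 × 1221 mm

1

Target golden ratio ≈ 1.618.
1: 1.604 (Δ0.014)  2: 1.521 (Δ0.097)  3: 1.554 (Δ0.064)  4: 1.583 (Δ0.035)  5: 1.926 (Δ0.308)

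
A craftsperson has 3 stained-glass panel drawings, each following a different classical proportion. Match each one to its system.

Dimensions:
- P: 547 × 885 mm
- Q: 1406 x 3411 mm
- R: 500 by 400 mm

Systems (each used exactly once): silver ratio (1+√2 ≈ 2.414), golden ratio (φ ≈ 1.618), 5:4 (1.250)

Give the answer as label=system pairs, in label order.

P = 885/547 ≈ 1.618 → golden ratio (1.618)
Q = 3411/1406 ≈ 2.426 → silver ratio (2.414)
R = 500/400 ≈ 1.250 → 5:4 (1.250)

P=golden ratio, Q=silver ratio, R=5:4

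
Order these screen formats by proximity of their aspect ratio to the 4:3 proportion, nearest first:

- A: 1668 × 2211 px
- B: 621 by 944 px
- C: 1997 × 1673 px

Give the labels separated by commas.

A, C, B

Ratios: A = 2211 / 1668 ≈ 1.326; B = 944 / 621 ≈ 1.520; C = 1997 / 1673 ≈ 1.194.
|Δ from 1.333|: A 0.007; B 0.187; C 0.139.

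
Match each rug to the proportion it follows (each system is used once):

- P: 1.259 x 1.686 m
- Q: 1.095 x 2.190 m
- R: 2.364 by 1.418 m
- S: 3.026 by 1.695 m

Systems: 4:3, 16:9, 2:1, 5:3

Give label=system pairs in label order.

P=4:3, Q=2:1, R=5:3, S=16:9

P = 1.686/1.259 ≈ 1.339 → 4:3 (1.333)
Q = 2.190/1.095 ≈ 2.000 → 2:1 (2.000)
R = 2.364/1.418 ≈ 1.667 → 5:3 (1.667)
S = 3.026/1.695 ≈ 1.785 → 16:9 (1.778)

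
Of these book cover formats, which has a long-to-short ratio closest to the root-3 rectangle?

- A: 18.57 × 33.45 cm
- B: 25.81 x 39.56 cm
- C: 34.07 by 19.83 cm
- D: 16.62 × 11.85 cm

Ratios (long/short): A ≈ 1.801; B ≈ 1.533; C ≈ 1.718; D ≈ 1.403.
root-3 ≈ 1.732; option C is nearest (Δ 0.014).

C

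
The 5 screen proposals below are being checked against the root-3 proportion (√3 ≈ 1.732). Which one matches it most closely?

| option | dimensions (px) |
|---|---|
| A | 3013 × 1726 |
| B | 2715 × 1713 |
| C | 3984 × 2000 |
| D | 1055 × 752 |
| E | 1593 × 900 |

Target root-3 ≈ 1.732.
A: 1.746 (Δ0.014)  B: 1.585 (Δ0.147)  C: 1.992 (Δ0.260)  D: 1.403 (Δ0.329)  E: 1.770 (Δ0.038)

A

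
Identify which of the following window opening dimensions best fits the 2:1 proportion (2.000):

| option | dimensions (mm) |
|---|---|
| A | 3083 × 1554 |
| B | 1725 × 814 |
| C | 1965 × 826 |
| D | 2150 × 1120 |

Ratios (long/short): A ≈ 1.984; B ≈ 2.119; C ≈ 2.379; D ≈ 1.920.
2:1 ≈ 2.000; option A is nearest (Δ 0.016).

A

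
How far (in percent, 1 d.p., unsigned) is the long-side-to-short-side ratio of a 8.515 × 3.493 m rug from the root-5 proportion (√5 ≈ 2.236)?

Ratio = 8.515 / 3.493 ≈ 2.4377.
Ideal root-5 ≈ 2.2361. |2.4377 − 2.2361| / 2.2361 ≈ 9.02% → 9.0%.

9.0%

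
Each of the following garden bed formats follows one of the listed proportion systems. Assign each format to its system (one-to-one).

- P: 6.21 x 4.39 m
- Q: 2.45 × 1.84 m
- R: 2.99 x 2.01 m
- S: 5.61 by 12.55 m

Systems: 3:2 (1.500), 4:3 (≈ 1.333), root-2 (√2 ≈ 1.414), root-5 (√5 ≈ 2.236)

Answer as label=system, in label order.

P=root-2, Q=4:3, R=3:2, S=root-5

Ratios: P ≈ 1.415; Q ≈ 1.332; R ≈ 1.488; S ≈ 2.237.
Targets: 3:2 ≈ 1.500; 4:3 ≈ 1.333; root-2 ≈ 1.414; root-5 ≈ 2.236.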